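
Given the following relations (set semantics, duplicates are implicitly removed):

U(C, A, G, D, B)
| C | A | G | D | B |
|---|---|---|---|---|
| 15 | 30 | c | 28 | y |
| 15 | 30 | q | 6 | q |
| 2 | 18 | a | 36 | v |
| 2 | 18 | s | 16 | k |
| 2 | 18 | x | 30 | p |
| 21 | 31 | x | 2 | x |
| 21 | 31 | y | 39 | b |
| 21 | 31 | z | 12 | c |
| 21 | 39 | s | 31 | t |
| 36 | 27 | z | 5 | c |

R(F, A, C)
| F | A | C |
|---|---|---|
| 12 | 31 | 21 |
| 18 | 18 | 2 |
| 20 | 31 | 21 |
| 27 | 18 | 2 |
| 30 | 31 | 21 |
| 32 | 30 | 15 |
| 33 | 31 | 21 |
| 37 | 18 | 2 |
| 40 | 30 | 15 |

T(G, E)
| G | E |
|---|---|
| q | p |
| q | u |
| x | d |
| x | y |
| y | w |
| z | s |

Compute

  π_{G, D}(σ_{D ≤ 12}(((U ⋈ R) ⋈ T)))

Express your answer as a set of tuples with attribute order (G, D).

Joining U and R on C, A yields {(15, 30, c, 28, y, 32), (15, 30, c, 28, y, 40), (15, 30, q, 6, q, 32), (15, 30, q, 6, q, 40), (2, 18, a, 36, v, 18), (2, 18, a, 36, v, 27), (2, 18, a, 36, v, 37), (2, 18, s, 16, k, 18), (2, 18, s, 16, k, 27), (2, 18, s, 16, k, 37), (2, 18, x, 30, p, 18), (2, 18, x, 30, p, 27), (2, 18, x, 30, p, 37), (21, 31, x, 2, x, 12), (21, 31, x, 2, x, 20), (21, 31, x, 2, x, 30), (21, 31, x, 2, x, 33), (21, 31, y, 39, b, 12), (21, 31, y, 39, b, 20), (21, 31, y, 39, b, 30), (21, 31, y, 39, b, 33), (21, 31, z, 12, c, 12), (21, 31, z, 12, c, 20), (21, 31, z, 12, c, 30), (21, 31, z, 12, c, 33)}.
Joining (U ⋈ R) and T on G yields {(15, 30, q, 6, q, 32, p), (15, 30, q, 6, q, 32, u), (15, 30, q, 6, q, 40, p), (15, 30, q, 6, q, 40, u), (2, 18, x, 30, p, 18, d), (2, 18, x, 30, p, 18, y), (2, 18, x, 30, p, 27, d), (2, 18, x, 30, p, 27, y), (2, 18, x, 30, p, 37, d), (2, 18, x, 30, p, 37, y), (21, 31, x, 2, x, 12, d), (21, 31, x, 2, x, 12, y), (21, 31, x, 2, x, 20, d), (21, 31, x, 2, x, 20, y), (21, 31, x, 2, x, 30, d), (21, 31, x, 2, x, 30, y), (21, 31, x, 2, x, 33, d), (21, 31, x, 2, x, 33, y), (21, 31, y, 39, b, 12, w), (21, 31, y, 39, b, 20, w), (21, 31, y, 39, b, 30, w), (21, 31, y, 39, b, 33, w), (21, 31, z, 12, c, 12, s), (21, 31, z, 12, c, 20, s), (21, 31, z, 12, c, 30, s), (21, 31, z, 12, c, 33, s)}.
Selection D ≤ 12: {(15, 30, q, 6, q, 32, p), (15, 30, q, 6, q, 32, u), (15, 30, q, 6, q, 40, p), (15, 30, q, 6, q, 40, u), (21, 31, x, 2, x, 12, d), (21, 31, x, 2, x, 12, y), (21, 31, x, 2, x, 20, d), (21, 31, x, 2, x, 20, y), (21, 31, x, 2, x, 30, d), (21, 31, x, 2, x, 30, y), (21, 31, x, 2, x, 33, d), (21, 31, x, 2, x, 33, y), (21, 31, z, 12, c, 12, s), (21, 31, z, 12, c, 20, s), (21, 31, z, 12, c, 30, s), (21, 31, z, 12, c, 33, s)}
Projecting to G, D (13 duplicate(s) eliminated): {(q, 6), (x, 2), (z, 12)}

{(q, 6), (x, 2), (z, 12)}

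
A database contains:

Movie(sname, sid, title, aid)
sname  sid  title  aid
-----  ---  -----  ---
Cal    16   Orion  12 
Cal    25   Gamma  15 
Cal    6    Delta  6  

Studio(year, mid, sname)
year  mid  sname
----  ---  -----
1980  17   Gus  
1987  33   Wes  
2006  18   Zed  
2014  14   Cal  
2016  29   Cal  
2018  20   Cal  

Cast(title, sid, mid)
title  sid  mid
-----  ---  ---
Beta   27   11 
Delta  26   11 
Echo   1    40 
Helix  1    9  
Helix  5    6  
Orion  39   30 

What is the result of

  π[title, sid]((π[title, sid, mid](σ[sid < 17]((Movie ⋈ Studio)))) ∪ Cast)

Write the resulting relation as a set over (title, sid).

{(Beta, 27), (Delta, 26), (Delta, 6), (Echo, 1), (Helix, 1), (Helix, 5), (Orion, 16), (Orion, 39)}

Movie ⋈ Studio (natural join on sname): {(Cal, 16, Orion, 12, 2014, 14), (Cal, 16, Orion, 12, 2016, 29), (Cal, 16, Orion, 12, 2018, 20), (Cal, 25, Gamma, 15, 2014, 14), (Cal, 25, Gamma, 15, 2016, 29), (Cal, 25, Gamma, 15, 2018, 20), (Cal, 6, Delta, 6, 2014, 14), (Cal, 6, Delta, 6, 2016, 29), (Cal, 6, Delta, 6, 2018, 20)}
Filtering on sid < 17 leaves {(Cal, 16, Orion, 12, 2014, 14), (Cal, 16, Orion, 12, 2016, 29), (Cal, 16, Orion, 12, 2018, 20), (Cal, 6, Delta, 6, 2014, 14), (Cal, 6, Delta, 6, 2016, 29), (Cal, 6, Delta, 6, 2018, 20)}.
Keep only column(s) title, sid, mid: {(Delta, 6, 14), (Delta, 6, 20), (Delta, 6, 29), (Orion, 16, 14), (Orion, 16, 20), (Orion, 16, 29)}
Union: {(Delta, 6, 14), (Delta, 6, 20), (Delta, 6, 29), (Orion, 16, 14), (Orion, 16, 20), (Orion, 16, 29)} with {(Beta, 27, 11), (Delta, 26, 11), (Echo, 1, 40), (Helix, 1, 9), (Helix, 5, 6), (Orion, 39, 30)} → {(Beta, 27, 11), (Delta, 26, 11), (Delta, 6, 14), (Delta, 6, 20), (Delta, 6, 29), (Echo, 1, 40), (Helix, 1, 9), (Helix, 5, 6), (Orion, 16, 14), (Orion, 16, 20), (Orion, 16, 29), (Orion, 39, 30)}
Keep only column(s) title, sid (4 duplicate(s) eliminated): {(Beta, 27), (Delta, 26), (Delta, 6), (Echo, 1), (Helix, 1), (Helix, 5), (Orion, 16), (Orion, 39)}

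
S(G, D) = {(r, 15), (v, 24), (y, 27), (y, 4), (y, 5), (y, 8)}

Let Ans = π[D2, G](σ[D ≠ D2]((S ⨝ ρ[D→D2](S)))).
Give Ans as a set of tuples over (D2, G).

{(27, y), (4, y), (5, y), (8, y)}

ρ[D→D2]: schema becomes (G, D2); tuples unchanged.
S ⋈ ρ[D→D2](S) (natural join on G): {(r, 15, 15), (v, 24, 24), (y, 27, 27), (y, 27, 4), (y, 27, 5), (y, 27, 8), (y, 4, 27), (y, 4, 4), (y, 4, 5), (y, 4, 8), (y, 5, 27), (y, 5, 4), (y, 5, 5), (y, 5, 8), (y, 8, 27), (y, 8, 4), (y, 8, 5), (y, 8, 8)}
Apply σ_{D ≠ D2}; surviving tuples: {(y, 27, 4), (y, 27, 5), (y, 27, 8), (y, 4, 27), (y, 4, 5), (y, 4, 8), (y, 5, 27), (y, 5, 4), (y, 5, 8), (y, 8, 27), (y, 8, 4), (y, 8, 5)}
Keep only column(s) D2, G (8 duplicate(s) eliminated): {(27, y), (4, y), (5, y), (8, y)}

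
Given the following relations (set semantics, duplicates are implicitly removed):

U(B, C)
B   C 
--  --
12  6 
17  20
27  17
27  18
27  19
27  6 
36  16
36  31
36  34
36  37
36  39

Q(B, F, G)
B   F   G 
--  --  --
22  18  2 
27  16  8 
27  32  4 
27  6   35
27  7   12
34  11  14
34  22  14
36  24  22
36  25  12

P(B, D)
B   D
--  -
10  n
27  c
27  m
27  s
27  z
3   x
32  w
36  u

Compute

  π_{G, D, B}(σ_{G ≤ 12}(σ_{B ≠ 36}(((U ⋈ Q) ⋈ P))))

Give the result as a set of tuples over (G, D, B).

U ⋈ Q (natural join on B): {(27, 17, 16, 8), (27, 17, 32, 4), (27, 17, 6, 35), (27, 17, 7, 12), (27, 18, 16, 8), (27, 18, 32, 4), (27, 18, 6, 35), (27, 18, 7, 12), (27, 19, 16, 8), (27, 19, 32, 4), (27, 19, 6, 35), (27, 19, 7, 12), (27, 6, 16, 8), (27, 6, 32, 4), (27, 6, 6, 35), (27, 6, 7, 12), (36, 16, 24, 22), (36, 16, 25, 12), (36, 31, 24, 22), (36, 31, 25, 12), (36, 34, 24, 22), (36, 34, 25, 12), (36, 37, 24, 22), (36, 37, 25, 12), (36, 39, 24, 22), (36, 39, 25, 12)}
(U ⋈ Q) ⋈ P (natural join on B): {(27, 17, 16, 8, c), (27, 17, 16, 8, m), (27, 17, 16, 8, s), (27, 17, 16, 8, z), (27, 17, 32, 4, c), (27, 17, 32, 4, m), (27, 17, 32, 4, s), (27, 17, 32, 4, z), (27, 17, 6, 35, c), (27, 17, 6, 35, m), (27, 17, 6, 35, s), (27, 17, 6, 35, z), (27, 17, 7, 12, c), (27, 17, 7, 12, m), (27, 17, 7, 12, s), (27, 17, 7, 12, z), (27, 18, 16, 8, c), (27, 18, 16, 8, m), (27, 18, 16, 8, s), (27, 18, 16, 8, z), (27, 18, 32, 4, c), (27, 18, 32, 4, m), (27, 18, 32, 4, s), (27, 18, 32, 4, z), (27, 18, 6, 35, c), (27, 18, 6, 35, m), (27, 18, 6, 35, s), (27, 18, 6, 35, z), (27, 18, 7, 12, c), (27, 18, 7, 12, m), (27, 18, 7, 12, s), (27, 18, 7, 12, z), (27, 19, 16, 8, c), (27, 19, 16, 8, m), (27, 19, 16, 8, s), (27, 19, 16, 8, z), (27, 19, 32, 4, c), (27, 19, 32, 4, m), (27, 19, 32, 4, s), (27, 19, 32, 4, z), (27, 19, 6, 35, c), (27, 19, 6, 35, m), (27, 19, 6, 35, s), (27, 19, 6, 35, z), (27, 19, 7, 12, c), (27, 19, 7, 12, m), (27, 19, 7, 12, s), (27, 19, 7, 12, z), (27, 6, 16, 8, c), (27, 6, 16, 8, m), (27, 6, 16, 8, s), (27, 6, 16, 8, z), (27, 6, 32, 4, c), (27, 6, 32, 4, m), (27, 6, 32, 4, s), (27, 6, 32, 4, z), (27, 6, 6, 35, c), (27, 6, 6, 35, m), (27, 6, 6, 35, s), (27, 6, 6, 35, z), (27, 6, 7, 12, c), (27, 6, 7, 12, m), (27, 6, 7, 12, s), (27, 6, 7, 12, z), (36, 16, 24, 22, u), (36, 16, 25, 12, u), (36, 31, 24, 22, u), (36, 31, 25, 12, u), (36, 34, 24, 22, u), (36, 34, 25, 12, u), (36, 37, 24, 22, u), (36, 37, 25, 12, u), (36, 39, 24, 22, u), (36, 39, 25, 12, u)}
σ[B ≠ 36]: keep tuples satisfying B ≠ 36 → {(27, 17, 16, 8, c), (27, 17, 16, 8, m), (27, 17, 16, 8, s), (27, 17, 16, 8, z), (27, 17, 32, 4, c), (27, 17, 32, 4, m), (27, 17, 32, 4, s), (27, 17, 32, 4, z), (27, 17, 6, 35, c), (27, 17, 6, 35, m), (27, 17, 6, 35, s), (27, 17, 6, 35, z), (27, 17, 7, 12, c), (27, 17, 7, 12, m), (27, 17, 7, 12, s), (27, 17, 7, 12, z), (27, 18, 16, 8, c), (27, 18, 16, 8, m), (27, 18, 16, 8, s), (27, 18, 16, 8, z), (27, 18, 32, 4, c), (27, 18, 32, 4, m), (27, 18, 32, 4, s), (27, 18, 32, 4, z), (27, 18, 6, 35, c), (27, 18, 6, 35, m), (27, 18, 6, 35, s), (27, 18, 6, 35, z), (27, 18, 7, 12, c), (27, 18, 7, 12, m), (27, 18, 7, 12, s), (27, 18, 7, 12, z), (27, 19, 16, 8, c), (27, 19, 16, 8, m), (27, 19, 16, 8, s), (27, 19, 16, 8, z), (27, 19, 32, 4, c), (27, 19, 32, 4, m), (27, 19, 32, 4, s), (27, 19, 32, 4, z), (27, 19, 6, 35, c), (27, 19, 6, 35, m), (27, 19, 6, 35, s), (27, 19, 6, 35, z), (27, 19, 7, 12, c), (27, 19, 7, 12, m), (27, 19, 7, 12, s), (27, 19, 7, 12, z), (27, 6, 16, 8, c), (27, 6, 16, 8, m), (27, 6, 16, 8, s), (27, 6, 16, 8, z), (27, 6, 32, 4, c), (27, 6, 32, 4, m), (27, 6, 32, 4, s), (27, 6, 32, 4, z), (27, 6, 6, 35, c), (27, 6, 6, 35, m), (27, 6, 6, 35, s), (27, 6, 6, 35, z), (27, 6, 7, 12, c), (27, 6, 7, 12, m), (27, 6, 7, 12, s), (27, 6, 7, 12, z)}
σ[G ≤ 12]: keep tuples satisfying G ≤ 12 → {(27, 17, 16, 8, c), (27, 17, 16, 8, m), (27, 17, 16, 8, s), (27, 17, 16, 8, z), (27, 17, 32, 4, c), (27, 17, 32, 4, m), (27, 17, 32, 4, s), (27, 17, 32, 4, z), (27, 17, 7, 12, c), (27, 17, 7, 12, m), (27, 17, 7, 12, s), (27, 17, 7, 12, z), (27, 18, 16, 8, c), (27, 18, 16, 8, m), (27, 18, 16, 8, s), (27, 18, 16, 8, z), (27, 18, 32, 4, c), (27, 18, 32, 4, m), (27, 18, 32, 4, s), (27, 18, 32, 4, z), (27, 18, 7, 12, c), (27, 18, 7, 12, m), (27, 18, 7, 12, s), (27, 18, 7, 12, z), (27, 19, 16, 8, c), (27, 19, 16, 8, m), (27, 19, 16, 8, s), (27, 19, 16, 8, z), (27, 19, 32, 4, c), (27, 19, 32, 4, m), (27, 19, 32, 4, s), (27, 19, 32, 4, z), (27, 19, 7, 12, c), (27, 19, 7, 12, m), (27, 19, 7, 12, s), (27, 19, 7, 12, z), (27, 6, 16, 8, c), (27, 6, 16, 8, m), (27, 6, 16, 8, s), (27, 6, 16, 8, z), (27, 6, 32, 4, c), (27, 6, 32, 4, m), (27, 6, 32, 4, s), (27, 6, 32, 4, z), (27, 6, 7, 12, c), (27, 6, 7, 12, m), (27, 6, 7, 12, s), (27, 6, 7, 12, z)}
Keep only column(s) G, D, B (36 duplicate(s) eliminated): {(12, c, 27), (12, m, 27), (12, s, 27), (12, z, 27), (4, c, 27), (4, m, 27), (4, s, 27), (4, z, 27), (8, c, 27), (8, m, 27), (8, s, 27), (8, z, 27)}

{(12, c, 27), (12, m, 27), (12, s, 27), (12, z, 27), (4, c, 27), (4, m, 27), (4, s, 27), (4, z, 27), (8, c, 27), (8, m, 27), (8, s, 27), (8, z, 27)}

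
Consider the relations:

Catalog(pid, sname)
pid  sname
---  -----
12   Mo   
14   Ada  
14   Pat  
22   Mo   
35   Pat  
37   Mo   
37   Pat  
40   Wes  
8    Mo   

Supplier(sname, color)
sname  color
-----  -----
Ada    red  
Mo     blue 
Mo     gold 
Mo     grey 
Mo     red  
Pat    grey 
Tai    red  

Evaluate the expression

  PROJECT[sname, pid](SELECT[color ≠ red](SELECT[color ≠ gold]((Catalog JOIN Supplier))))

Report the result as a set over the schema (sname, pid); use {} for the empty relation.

Joining Catalog and Supplier on sname yields {(12, Mo, blue), (12, Mo, gold), (12, Mo, grey), (12, Mo, red), (14, Ada, red), (14, Pat, grey), (22, Mo, blue), (22, Mo, gold), (22, Mo, grey), (22, Mo, red), (35, Pat, grey), (37, Mo, blue), (37, Mo, gold), (37, Mo, grey), (37, Mo, red), (37, Pat, grey), (8, Mo, blue), (8, Mo, gold), (8, Mo, grey), (8, Mo, red)}.
σ[color ≠ gold]: keep tuples satisfying color ≠ gold → {(12, Mo, blue), (12, Mo, grey), (12, Mo, red), (14, Ada, red), (14, Pat, grey), (22, Mo, blue), (22, Mo, grey), (22, Mo, red), (35, Pat, grey), (37, Mo, blue), (37, Mo, grey), (37, Mo, red), (37, Pat, grey), (8, Mo, blue), (8, Mo, grey), (8, Mo, red)}
σ[color ≠ red]: keep tuples satisfying color ≠ red → {(12, Mo, blue), (12, Mo, grey), (14, Pat, grey), (22, Mo, blue), (22, Mo, grey), (35, Pat, grey), (37, Mo, blue), (37, Mo, grey), (37, Pat, grey), (8, Mo, blue), (8, Mo, grey)}
Projecting to sname, pid (4 duplicate(s) eliminated): {(Mo, 12), (Mo, 22), (Mo, 37), (Mo, 8), (Pat, 14), (Pat, 35), (Pat, 37)}

{(Mo, 12), (Mo, 22), (Mo, 37), (Mo, 8), (Pat, 14), (Pat, 35), (Pat, 37)}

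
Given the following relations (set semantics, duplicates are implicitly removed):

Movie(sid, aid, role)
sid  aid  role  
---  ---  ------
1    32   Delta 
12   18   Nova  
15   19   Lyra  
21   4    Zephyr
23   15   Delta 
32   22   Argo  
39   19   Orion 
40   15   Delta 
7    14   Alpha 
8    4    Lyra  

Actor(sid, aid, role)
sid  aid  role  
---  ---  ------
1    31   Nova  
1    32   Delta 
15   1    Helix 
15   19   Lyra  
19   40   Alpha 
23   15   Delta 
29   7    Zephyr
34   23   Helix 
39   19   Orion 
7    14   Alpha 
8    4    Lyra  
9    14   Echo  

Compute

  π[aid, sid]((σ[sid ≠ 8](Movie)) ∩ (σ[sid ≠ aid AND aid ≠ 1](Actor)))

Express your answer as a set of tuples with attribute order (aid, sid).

{(14, 7), (15, 23), (19, 15), (19, 39), (32, 1)}

Filtering on sid ≠ 8 leaves {(1, 32, Delta), (12, 18, Nova), (15, 19, Lyra), (21, 4, Zephyr), (23, 15, Delta), (32, 22, Argo), (39, 19, Orion), (40, 15, Delta), (7, 14, Alpha)}.
Filtering on sid ≠ aid AND aid ≠ 1 leaves {(1, 31, Nova), (1, 32, Delta), (15, 19, Lyra), (19, 40, Alpha), (23, 15, Delta), (29, 7, Zephyr), (34, 23, Helix), (39, 19, Orion), (7, 14, Alpha), (8, 4, Lyra), (9, 14, Echo)}.
Set intersection of the two operands is {(1, 32, Delta), (15, 19, Lyra), (23, 15, Delta), (39, 19, Orion), (7, 14, Alpha)}.
π[aid, sid]: project onto (aid, sid) → {(14, 7), (15, 23), (19, 15), (19, 39), (32, 1)}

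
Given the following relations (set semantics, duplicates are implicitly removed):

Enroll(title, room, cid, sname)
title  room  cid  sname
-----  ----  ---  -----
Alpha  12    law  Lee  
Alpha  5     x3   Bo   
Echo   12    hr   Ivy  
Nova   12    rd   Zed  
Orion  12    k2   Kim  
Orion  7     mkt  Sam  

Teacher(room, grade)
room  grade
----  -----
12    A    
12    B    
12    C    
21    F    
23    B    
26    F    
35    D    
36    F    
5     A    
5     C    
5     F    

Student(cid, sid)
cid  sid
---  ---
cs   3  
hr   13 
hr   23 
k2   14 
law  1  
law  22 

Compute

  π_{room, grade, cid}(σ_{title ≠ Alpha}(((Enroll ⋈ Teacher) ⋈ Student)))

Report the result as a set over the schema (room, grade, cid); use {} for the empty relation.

{(12, A, hr), (12, A, k2), (12, B, hr), (12, B, k2), (12, C, hr), (12, C, k2)}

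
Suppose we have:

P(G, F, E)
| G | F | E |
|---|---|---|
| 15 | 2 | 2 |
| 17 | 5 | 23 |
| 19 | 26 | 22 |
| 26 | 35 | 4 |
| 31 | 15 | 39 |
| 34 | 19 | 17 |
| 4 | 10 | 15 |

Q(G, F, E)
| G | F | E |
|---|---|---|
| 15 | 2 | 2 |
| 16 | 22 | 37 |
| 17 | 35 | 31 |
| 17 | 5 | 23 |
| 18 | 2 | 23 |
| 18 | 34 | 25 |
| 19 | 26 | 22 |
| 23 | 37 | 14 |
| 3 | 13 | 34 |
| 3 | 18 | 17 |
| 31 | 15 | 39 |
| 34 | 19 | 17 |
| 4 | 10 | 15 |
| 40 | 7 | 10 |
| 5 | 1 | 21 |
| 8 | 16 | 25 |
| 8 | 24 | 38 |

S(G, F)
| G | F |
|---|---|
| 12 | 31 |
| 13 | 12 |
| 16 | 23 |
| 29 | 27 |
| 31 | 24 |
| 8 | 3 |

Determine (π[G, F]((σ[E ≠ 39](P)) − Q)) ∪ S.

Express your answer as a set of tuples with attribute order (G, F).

{(12, 31), (13, 12), (16, 23), (26, 35), (29, 27), (31, 24), (8, 3)}

Selection E ≠ 39: {(15, 2, 2), (17, 5, 23), (19, 26, 22), (26, 35, 4), (34, 19, 17), (4, 10, 15)}
Set difference of the two operands is {(26, 35, 4)}.
π[G, F]: project onto (G, F) → {(26, 35)}
Set union of the two operands is {(12, 31), (13, 12), (16, 23), (26, 35), (29, 27), (31, 24), (8, 3)}.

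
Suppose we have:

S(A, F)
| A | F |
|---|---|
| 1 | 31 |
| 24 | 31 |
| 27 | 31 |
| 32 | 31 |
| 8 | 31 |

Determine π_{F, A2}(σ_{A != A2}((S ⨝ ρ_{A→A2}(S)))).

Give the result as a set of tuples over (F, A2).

ρ[A→A2]: schema becomes (A2, F); tuples unchanged.
Natural join on F: {(1, 31, 1), (1, 31, 24), (1, 31, 27), (1, 31, 32), (1, 31, 8), (24, 31, 1), (24, 31, 24), (24, 31, 27), (24, 31, 32), (24, 31, 8), (27, 31, 1), (27, 31, 24), (27, 31, 27), (27, 31, 32), (27, 31, 8), (32, 31, 1), (32, 31, 24), (32, 31, 27), (32, 31, 32), (32, 31, 8), (8, 31, 1), (8, 31, 24), (8, 31, 27), (8, 31, 32), (8, 31, 8)}
Apply σ_{A != A2}; surviving tuples: {(1, 31, 24), (1, 31, 27), (1, 31, 32), (1, 31, 8), (24, 31, 1), (24, 31, 27), (24, 31, 32), (24, 31, 8), (27, 31, 1), (27, 31, 24), (27, 31, 32), (27, 31, 8), (32, 31, 1), (32, 31, 24), (32, 31, 27), (32, 31, 8), (8, 31, 1), (8, 31, 24), (8, 31, 27), (8, 31, 32)}
Keep only column(s) F, A2 (15 duplicate(s) eliminated): {(31, 1), (31, 24), (31, 27), (31, 32), (31, 8)}

{(31, 1), (31, 24), (31, 27), (31, 32), (31, 8)}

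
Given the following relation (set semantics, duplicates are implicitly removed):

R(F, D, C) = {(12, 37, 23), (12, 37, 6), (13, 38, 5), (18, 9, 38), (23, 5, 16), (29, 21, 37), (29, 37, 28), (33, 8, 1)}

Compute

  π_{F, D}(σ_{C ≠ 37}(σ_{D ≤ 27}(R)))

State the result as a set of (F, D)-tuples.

{(18, 9), (23, 5), (33, 8)}

Selection D ≤ 27: {(18, 9, 38), (23, 5, 16), (29, 21, 37), (33, 8, 1)}
Selection C ≠ 37: {(18, 9, 38), (23, 5, 16), (33, 8, 1)}
Keep only column(s) F, D: {(18, 9), (23, 5), (33, 8)}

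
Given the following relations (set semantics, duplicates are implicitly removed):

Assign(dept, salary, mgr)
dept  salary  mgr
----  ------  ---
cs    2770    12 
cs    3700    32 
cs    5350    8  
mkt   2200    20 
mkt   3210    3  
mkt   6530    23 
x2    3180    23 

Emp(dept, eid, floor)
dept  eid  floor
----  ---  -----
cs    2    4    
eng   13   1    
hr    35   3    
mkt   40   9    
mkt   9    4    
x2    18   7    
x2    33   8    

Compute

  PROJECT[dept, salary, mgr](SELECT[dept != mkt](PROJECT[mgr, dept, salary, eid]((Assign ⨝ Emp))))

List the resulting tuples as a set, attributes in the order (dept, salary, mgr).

{(cs, 2770, 12), (cs, 3700, 32), (cs, 5350, 8), (x2, 3180, 23)}

Natural join on dept: {(cs, 2770, 12, 2, 4), (cs, 3700, 32, 2, 4), (cs, 5350, 8, 2, 4), (mkt, 2200, 20, 40, 9), (mkt, 2200, 20, 9, 4), (mkt, 3210, 3, 40, 9), (mkt, 3210, 3, 9, 4), (mkt, 6530, 23, 40, 9), (mkt, 6530, 23, 9, 4), (x2, 3180, 23, 18, 7), (x2, 3180, 23, 33, 8)}
Keep only column(s) mgr, dept, salary, eid: {(12, cs, 2770, 2), (20, mkt, 2200, 40), (20, mkt, 2200, 9), (23, mkt, 6530, 40), (23, mkt, 6530, 9), (23, x2, 3180, 18), (23, x2, 3180, 33), (3, mkt, 3210, 40), (3, mkt, 3210, 9), (32, cs, 3700, 2), (8, cs, 5350, 2)}
σ[dept != mkt]: keep tuples satisfying dept != mkt → {(12, cs, 2770, 2), (23, x2, 3180, 18), (23, x2, 3180, 33), (32, cs, 3700, 2), (8, cs, 5350, 2)}
Keep only column(s) dept, salary, mgr (1 duplicate(s) eliminated): {(cs, 2770, 12), (cs, 3700, 32), (cs, 5350, 8), (x2, 3180, 23)}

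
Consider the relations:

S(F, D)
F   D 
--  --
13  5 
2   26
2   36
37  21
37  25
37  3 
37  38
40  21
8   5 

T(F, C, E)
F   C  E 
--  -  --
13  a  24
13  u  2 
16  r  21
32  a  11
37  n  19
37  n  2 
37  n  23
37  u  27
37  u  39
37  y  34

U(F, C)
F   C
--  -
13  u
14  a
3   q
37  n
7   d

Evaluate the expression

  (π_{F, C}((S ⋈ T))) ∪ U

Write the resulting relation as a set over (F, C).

Natural join on F: {(13, 5, a, 24), (13, 5, u, 2), (37, 21, n, 19), (37, 21, n, 2), (37, 21, n, 23), (37, 21, u, 27), (37, 21, u, 39), (37, 21, y, 34), (37, 25, n, 19), (37, 25, n, 2), (37, 25, n, 23), (37, 25, u, 27), (37, 25, u, 39), (37, 25, y, 34), (37, 3, n, 19), (37, 3, n, 2), (37, 3, n, 23), (37, 3, u, 27), (37, 3, u, 39), (37, 3, y, 34), (37, 38, n, 19), (37, 38, n, 2), (37, 38, n, 23), (37, 38, u, 27), (37, 38, u, 39), (37, 38, y, 34)}
Keep only column(s) F, C (21 duplicate(s) eliminated): {(13, a), (13, u), (37, n), (37, u), (37, y)}
Union: {(13, a), (13, u), (37, n), (37, u), (37, y)} with {(13, u), (14, a), (3, q), (37, n), (7, d)} → {(13, a), (13, u), (14, a), (3, q), (37, n), (37, u), (37, y), (7, d)}

{(13, a), (13, u), (14, a), (3, q), (37, n), (37, u), (37, y), (7, d)}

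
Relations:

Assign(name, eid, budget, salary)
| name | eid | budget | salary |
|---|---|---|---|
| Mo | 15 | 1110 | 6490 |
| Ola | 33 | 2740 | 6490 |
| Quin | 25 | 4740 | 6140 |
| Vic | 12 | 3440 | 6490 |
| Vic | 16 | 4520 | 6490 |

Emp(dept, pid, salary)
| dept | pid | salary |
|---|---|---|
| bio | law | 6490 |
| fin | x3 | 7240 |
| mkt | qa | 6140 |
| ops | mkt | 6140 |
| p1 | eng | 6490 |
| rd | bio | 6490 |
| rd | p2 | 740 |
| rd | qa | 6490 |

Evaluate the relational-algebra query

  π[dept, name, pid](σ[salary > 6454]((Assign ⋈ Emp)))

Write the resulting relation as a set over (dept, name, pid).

{(bio, Mo, law), (bio, Ola, law), (bio, Vic, law), (p1, Mo, eng), (p1, Ola, eng), (p1, Vic, eng), (rd, Mo, bio), (rd, Mo, qa), (rd, Ola, bio), (rd, Ola, qa), (rd, Vic, bio), (rd, Vic, qa)}

Assign ⋈ Emp (natural join on salary): {(Mo, 15, 1110, 6490, bio, law), (Mo, 15, 1110, 6490, p1, eng), (Mo, 15, 1110, 6490, rd, bio), (Mo, 15, 1110, 6490, rd, qa), (Ola, 33, 2740, 6490, bio, law), (Ola, 33, 2740, 6490, p1, eng), (Ola, 33, 2740, 6490, rd, bio), (Ola, 33, 2740, 6490, rd, qa), (Quin, 25, 4740, 6140, mkt, qa), (Quin, 25, 4740, 6140, ops, mkt), (Vic, 12, 3440, 6490, bio, law), (Vic, 12, 3440, 6490, p1, eng), (Vic, 12, 3440, 6490, rd, bio), (Vic, 12, 3440, 6490, rd, qa), (Vic, 16, 4520, 6490, bio, law), (Vic, 16, 4520, 6490, p1, eng), (Vic, 16, 4520, 6490, rd, bio), (Vic, 16, 4520, 6490, rd, qa)}
Filtering on salary > 6454 leaves {(Mo, 15, 1110, 6490, bio, law), (Mo, 15, 1110, 6490, p1, eng), (Mo, 15, 1110, 6490, rd, bio), (Mo, 15, 1110, 6490, rd, qa), (Ola, 33, 2740, 6490, bio, law), (Ola, 33, 2740, 6490, p1, eng), (Ola, 33, 2740, 6490, rd, bio), (Ola, 33, 2740, 6490, rd, qa), (Vic, 12, 3440, 6490, bio, law), (Vic, 12, 3440, 6490, p1, eng), (Vic, 12, 3440, 6490, rd, bio), (Vic, 12, 3440, 6490, rd, qa), (Vic, 16, 4520, 6490, bio, law), (Vic, 16, 4520, 6490, p1, eng), (Vic, 16, 4520, 6490, rd, bio), (Vic, 16, 4520, 6490, rd, qa)}.
π_{dept, name, pid} gives {(bio, Mo, law), (bio, Ola, law), (bio, Vic, law), (p1, Mo, eng), (p1, Ola, eng), (p1, Vic, eng), (rd, Mo, bio), (rd, Mo, qa), (rd, Ola, bio), (rd, Ola, qa), (rd, Vic, bio), (rd, Vic, qa)} (4 duplicate(s) eliminated).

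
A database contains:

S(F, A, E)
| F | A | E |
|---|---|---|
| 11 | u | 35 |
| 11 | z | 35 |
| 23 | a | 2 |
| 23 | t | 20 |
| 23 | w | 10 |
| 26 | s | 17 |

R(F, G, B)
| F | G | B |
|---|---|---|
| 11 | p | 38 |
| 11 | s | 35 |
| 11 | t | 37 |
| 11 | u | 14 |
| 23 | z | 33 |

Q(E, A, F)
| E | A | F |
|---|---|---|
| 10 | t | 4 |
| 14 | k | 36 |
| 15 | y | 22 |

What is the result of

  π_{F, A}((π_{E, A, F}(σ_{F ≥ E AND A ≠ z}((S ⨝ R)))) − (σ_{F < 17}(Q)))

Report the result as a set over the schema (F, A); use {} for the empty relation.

{(23, a), (23, t), (23, w)}

Natural join on F: {(11, u, 35, p, 38), (11, u, 35, s, 35), (11, u, 35, t, 37), (11, u, 35, u, 14), (11, z, 35, p, 38), (11, z, 35, s, 35), (11, z, 35, t, 37), (11, z, 35, u, 14), (23, a, 2, z, 33), (23, t, 20, z, 33), (23, w, 10, z, 33)}
σ[F ≥ E AND A ≠ z]: keep tuples satisfying F ≥ E AND A ≠ z → {(23, a, 2, z, 33), (23, t, 20, z, 33), (23, w, 10, z, 33)}
π[E, A, F]: project onto (E, A, F) → {(10, w, 23), (2, a, 23), (20, t, 23)}
σ[F < 17]: keep tuples satisfying F < 17 → {(10, t, 4)}
Set difference of the two operands is {(10, w, 23), (2, a, 23), (20, t, 23)}.
π[F, A]: project onto (F, A) → {(23, a), (23, t), (23, w)}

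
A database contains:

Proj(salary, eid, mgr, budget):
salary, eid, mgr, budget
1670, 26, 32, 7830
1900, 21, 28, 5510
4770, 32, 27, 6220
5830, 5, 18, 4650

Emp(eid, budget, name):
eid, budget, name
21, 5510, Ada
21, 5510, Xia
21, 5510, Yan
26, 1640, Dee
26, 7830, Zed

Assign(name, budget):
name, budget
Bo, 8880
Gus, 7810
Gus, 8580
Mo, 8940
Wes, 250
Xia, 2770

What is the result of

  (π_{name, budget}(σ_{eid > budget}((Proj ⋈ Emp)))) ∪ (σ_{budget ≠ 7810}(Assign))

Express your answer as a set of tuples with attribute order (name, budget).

Joining Proj and Emp on eid, budget yields {(1670, 26, 32, 7830, Zed), (1900, 21, 28, 5510, Ada), (1900, 21, 28, 5510, Xia), (1900, 21, 28, 5510, Yan)}.
Apply σ_{eid > budget}; surviving tuples: {}
Keep only column(s) name, budget: {}
Apply σ_{budget ≠ 7810}; surviving tuples: {(Bo, 8880), (Gus, 8580), (Mo, 8940), (Wes, 250), (Xia, 2770)}
Taking the union: {(Bo, 8880), (Gus, 8580), (Mo, 8940), (Wes, 250), (Xia, 2770)}

{(Bo, 8880), (Gus, 8580), (Mo, 8940), (Wes, 250), (Xia, 2770)}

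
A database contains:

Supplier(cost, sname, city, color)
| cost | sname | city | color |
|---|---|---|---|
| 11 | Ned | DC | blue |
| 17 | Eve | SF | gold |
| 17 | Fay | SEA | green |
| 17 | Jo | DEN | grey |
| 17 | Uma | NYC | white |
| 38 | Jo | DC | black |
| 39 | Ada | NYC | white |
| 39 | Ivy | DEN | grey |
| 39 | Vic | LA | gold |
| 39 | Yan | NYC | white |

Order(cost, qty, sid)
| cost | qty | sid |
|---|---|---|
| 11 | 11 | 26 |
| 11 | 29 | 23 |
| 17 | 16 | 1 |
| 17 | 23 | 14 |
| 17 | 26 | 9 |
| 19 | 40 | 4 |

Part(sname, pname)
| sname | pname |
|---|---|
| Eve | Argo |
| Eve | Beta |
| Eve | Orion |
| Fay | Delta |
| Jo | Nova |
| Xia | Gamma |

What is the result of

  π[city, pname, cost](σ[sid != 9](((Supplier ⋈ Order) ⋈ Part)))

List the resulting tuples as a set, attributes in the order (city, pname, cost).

{(DEN, Nova, 17), (SEA, Delta, 17), (SF, Argo, 17), (SF, Beta, 17), (SF, Orion, 17)}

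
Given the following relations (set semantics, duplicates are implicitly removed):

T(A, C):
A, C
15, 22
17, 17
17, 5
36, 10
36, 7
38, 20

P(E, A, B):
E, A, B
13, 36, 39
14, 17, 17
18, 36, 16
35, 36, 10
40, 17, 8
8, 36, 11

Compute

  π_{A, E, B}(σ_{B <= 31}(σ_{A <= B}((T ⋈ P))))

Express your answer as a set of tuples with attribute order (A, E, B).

{(17, 14, 17)}

Natural join on A: {(17, 17, 14, 17), (17, 17, 40, 8), (17, 5, 14, 17), (17, 5, 40, 8), (36, 10, 13, 39), (36, 10, 18, 16), (36, 10, 35, 10), (36, 10, 8, 11), (36, 7, 13, 39), (36, 7, 18, 16), (36, 7, 35, 10), (36, 7, 8, 11)}
Filtering on A <= B leaves {(17, 17, 14, 17), (17, 5, 14, 17), (36, 10, 13, 39), (36, 7, 13, 39)}.
Filtering on B <= 31 leaves {(17, 17, 14, 17), (17, 5, 14, 17)}.
Projecting to A, E, B (1 duplicate(s) eliminated): {(17, 14, 17)}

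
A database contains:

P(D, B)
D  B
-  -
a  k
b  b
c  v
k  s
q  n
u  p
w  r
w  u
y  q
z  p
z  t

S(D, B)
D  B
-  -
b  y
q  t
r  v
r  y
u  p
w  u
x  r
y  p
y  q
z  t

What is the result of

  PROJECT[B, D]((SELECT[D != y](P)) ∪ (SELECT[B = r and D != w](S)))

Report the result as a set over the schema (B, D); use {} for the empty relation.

Filtering on D != y leaves {(a, k), (b, b), (c, v), (k, s), (q, n), (u, p), (w, r), (w, u), (z, p), (z, t)}.
Filtering on B = r and D != w leaves {(x, r)}.
Taking the union: {(a, k), (b, b), (c, v), (k, s), (q, n), (u, p), (w, r), (w, u), (x, r), (z, p), (z, t)}
Keep only column(s) B, D: {(b, b), (k, a), (n, q), (p, u), (p, z), (r, w), (r, x), (s, k), (t, z), (u, w), (v, c)}

{(b, b), (k, a), (n, q), (p, u), (p, z), (r, w), (r, x), (s, k), (t, z), (u, w), (v, c)}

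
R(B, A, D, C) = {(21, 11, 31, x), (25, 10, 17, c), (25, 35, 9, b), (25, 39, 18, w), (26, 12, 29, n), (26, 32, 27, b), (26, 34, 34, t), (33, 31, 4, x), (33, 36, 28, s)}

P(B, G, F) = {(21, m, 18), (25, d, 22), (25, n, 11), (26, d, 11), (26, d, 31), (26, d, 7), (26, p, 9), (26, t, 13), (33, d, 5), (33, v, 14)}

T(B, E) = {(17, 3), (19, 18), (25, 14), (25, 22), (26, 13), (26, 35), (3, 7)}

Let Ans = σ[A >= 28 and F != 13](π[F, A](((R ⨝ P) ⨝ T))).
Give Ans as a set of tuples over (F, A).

{(11, 32), (11, 34), (11, 35), (11, 39), (22, 35), (22, 39), (31, 32), (31, 34), (7, 32), (7, 34), (9, 32), (9, 34)}

Natural join on B: {(21, 11, 31, x, m, 18), (25, 10, 17, c, d, 22), (25, 10, 17, c, n, 11), (25, 35, 9, b, d, 22), (25, 35, 9, b, n, 11), (25, 39, 18, w, d, 22), (25, 39, 18, w, n, 11), (26, 12, 29, n, d, 11), (26, 12, 29, n, d, 31), (26, 12, 29, n, d, 7), (26, 12, 29, n, p, 9), (26, 12, 29, n, t, 13), (26, 32, 27, b, d, 11), (26, 32, 27, b, d, 31), (26, 32, 27, b, d, 7), (26, 32, 27, b, p, 9), (26, 32, 27, b, t, 13), (26, 34, 34, t, d, 11), (26, 34, 34, t, d, 31), (26, 34, 34, t, d, 7), (26, 34, 34, t, p, 9), (26, 34, 34, t, t, 13), (33, 31, 4, x, d, 5), (33, 31, 4, x, v, 14), (33, 36, 28, s, d, 5), (33, 36, 28, s, v, 14)}
Natural join on B: {(25, 10, 17, c, d, 22, 14), (25, 10, 17, c, d, 22, 22), (25, 10, 17, c, n, 11, 14), (25, 10, 17, c, n, 11, 22), (25, 35, 9, b, d, 22, 14), (25, 35, 9, b, d, 22, 22), (25, 35, 9, b, n, 11, 14), (25, 35, 9, b, n, 11, 22), (25, 39, 18, w, d, 22, 14), (25, 39, 18, w, d, 22, 22), (25, 39, 18, w, n, 11, 14), (25, 39, 18, w, n, 11, 22), (26, 12, 29, n, d, 11, 13), (26, 12, 29, n, d, 11, 35), (26, 12, 29, n, d, 31, 13), (26, 12, 29, n, d, 31, 35), (26, 12, 29, n, d, 7, 13), (26, 12, 29, n, d, 7, 35), (26, 12, 29, n, p, 9, 13), (26, 12, 29, n, p, 9, 35), (26, 12, 29, n, t, 13, 13), (26, 12, 29, n, t, 13, 35), (26, 32, 27, b, d, 11, 13), (26, 32, 27, b, d, 11, 35), (26, 32, 27, b, d, 31, 13), (26, 32, 27, b, d, 31, 35), (26, 32, 27, b, d, 7, 13), (26, 32, 27, b, d, 7, 35), (26, 32, 27, b, p, 9, 13), (26, 32, 27, b, p, 9, 35), (26, 32, 27, b, t, 13, 13), (26, 32, 27, b, t, 13, 35), (26, 34, 34, t, d, 11, 13), (26, 34, 34, t, d, 11, 35), (26, 34, 34, t, d, 31, 13), (26, 34, 34, t, d, 31, 35), (26, 34, 34, t, d, 7, 13), (26, 34, 34, t, d, 7, 35), (26, 34, 34, t, p, 9, 13), (26, 34, 34, t, p, 9, 35), (26, 34, 34, t, t, 13, 13), (26, 34, 34, t, t, 13, 35)}
Keep only column(s) F, A (21 duplicate(s) eliminated): {(11, 10), (11, 12), (11, 32), (11, 34), (11, 35), (11, 39), (13, 12), (13, 32), (13, 34), (22, 10), (22, 35), (22, 39), (31, 12), (31, 32), (31, 34), (7, 12), (7, 32), (7, 34), (9, 12), (9, 32), (9, 34)}
Selection A >= 28 and F != 13: {(11, 32), (11, 34), (11, 35), (11, 39), (22, 35), (22, 39), (31, 32), (31, 34), (7, 32), (7, 34), (9, 32), (9, 34)}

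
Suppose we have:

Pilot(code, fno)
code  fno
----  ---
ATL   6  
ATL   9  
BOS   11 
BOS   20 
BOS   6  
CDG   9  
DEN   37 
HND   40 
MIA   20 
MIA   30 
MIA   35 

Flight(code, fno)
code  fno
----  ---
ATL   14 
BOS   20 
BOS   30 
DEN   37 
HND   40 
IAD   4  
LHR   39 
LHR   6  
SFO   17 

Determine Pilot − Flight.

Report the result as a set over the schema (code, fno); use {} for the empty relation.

{(ATL, 6), (ATL, 9), (BOS, 11), (BOS, 6), (CDG, 9), (MIA, 20), (MIA, 30), (MIA, 35)}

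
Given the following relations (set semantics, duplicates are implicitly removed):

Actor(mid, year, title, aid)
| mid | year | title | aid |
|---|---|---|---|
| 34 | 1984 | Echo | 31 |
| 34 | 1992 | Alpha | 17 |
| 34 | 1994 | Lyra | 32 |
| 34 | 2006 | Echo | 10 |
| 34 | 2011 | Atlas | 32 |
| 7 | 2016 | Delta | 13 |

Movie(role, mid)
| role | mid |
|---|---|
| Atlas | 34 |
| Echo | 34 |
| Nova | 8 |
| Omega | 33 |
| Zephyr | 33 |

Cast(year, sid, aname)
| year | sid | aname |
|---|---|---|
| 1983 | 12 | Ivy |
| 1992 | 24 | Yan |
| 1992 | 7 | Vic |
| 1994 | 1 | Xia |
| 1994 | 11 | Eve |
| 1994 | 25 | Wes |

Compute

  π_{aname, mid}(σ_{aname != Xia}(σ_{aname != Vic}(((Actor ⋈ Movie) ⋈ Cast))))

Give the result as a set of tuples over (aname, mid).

Joining Actor and Movie on mid yields {(34, 1984, Echo, 31, Atlas), (34, 1984, Echo, 31, Echo), (34, 1992, Alpha, 17, Atlas), (34, 1992, Alpha, 17, Echo), (34, 1994, Lyra, 32, Atlas), (34, 1994, Lyra, 32, Echo), (34, 2006, Echo, 10, Atlas), (34, 2006, Echo, 10, Echo), (34, 2011, Atlas, 32, Atlas), (34, 2011, Atlas, 32, Echo)}.
Joining (Actor ⋈ Movie) and Cast on year yields {(34, 1992, Alpha, 17, Atlas, 24, Yan), (34, 1992, Alpha, 17, Atlas, 7, Vic), (34, 1992, Alpha, 17, Echo, 24, Yan), (34, 1992, Alpha, 17, Echo, 7, Vic), (34, 1994, Lyra, 32, Atlas, 1, Xia), (34, 1994, Lyra, 32, Atlas, 11, Eve), (34, 1994, Lyra, 32, Atlas, 25, Wes), (34, 1994, Lyra, 32, Echo, 1, Xia), (34, 1994, Lyra, 32, Echo, 11, Eve), (34, 1994, Lyra, 32, Echo, 25, Wes)}.
Selection aname != Vic: {(34, 1992, Alpha, 17, Atlas, 24, Yan), (34, 1992, Alpha, 17, Echo, 24, Yan), (34, 1994, Lyra, 32, Atlas, 1, Xia), (34, 1994, Lyra, 32, Atlas, 11, Eve), (34, 1994, Lyra, 32, Atlas, 25, Wes), (34, 1994, Lyra, 32, Echo, 1, Xia), (34, 1994, Lyra, 32, Echo, 11, Eve), (34, 1994, Lyra, 32, Echo, 25, Wes)}
Selection aname != Xia: {(34, 1992, Alpha, 17, Atlas, 24, Yan), (34, 1992, Alpha, 17, Echo, 24, Yan), (34, 1994, Lyra, 32, Atlas, 11, Eve), (34, 1994, Lyra, 32, Atlas, 25, Wes), (34, 1994, Lyra, 32, Echo, 11, Eve), (34, 1994, Lyra, 32, Echo, 25, Wes)}
Projecting to aname, mid (3 duplicate(s) eliminated): {(Eve, 34), (Wes, 34), (Yan, 34)}

{(Eve, 34), (Wes, 34), (Yan, 34)}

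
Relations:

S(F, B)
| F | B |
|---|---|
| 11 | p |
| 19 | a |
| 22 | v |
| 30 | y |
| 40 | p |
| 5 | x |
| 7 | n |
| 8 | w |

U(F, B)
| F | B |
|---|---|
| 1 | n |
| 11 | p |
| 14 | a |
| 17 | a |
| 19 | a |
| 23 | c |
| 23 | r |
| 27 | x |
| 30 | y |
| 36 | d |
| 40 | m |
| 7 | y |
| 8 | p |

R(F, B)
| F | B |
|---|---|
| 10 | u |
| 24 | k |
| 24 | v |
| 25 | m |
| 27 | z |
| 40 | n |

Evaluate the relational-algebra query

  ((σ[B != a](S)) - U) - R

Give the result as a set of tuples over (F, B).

{(22, v), (40, p), (5, x), (7, n), (8, w)}

Apply σ_{B != a}; surviving tuples: {(11, p), (22, v), (30, y), (40, p), (5, x), (7, n), (8, w)}
Taking the difference: {(22, v), (40, p), (5, x), (7, n), (8, w)}
Taking the difference: {(22, v), (40, p), (5, x), (7, n), (8, w)}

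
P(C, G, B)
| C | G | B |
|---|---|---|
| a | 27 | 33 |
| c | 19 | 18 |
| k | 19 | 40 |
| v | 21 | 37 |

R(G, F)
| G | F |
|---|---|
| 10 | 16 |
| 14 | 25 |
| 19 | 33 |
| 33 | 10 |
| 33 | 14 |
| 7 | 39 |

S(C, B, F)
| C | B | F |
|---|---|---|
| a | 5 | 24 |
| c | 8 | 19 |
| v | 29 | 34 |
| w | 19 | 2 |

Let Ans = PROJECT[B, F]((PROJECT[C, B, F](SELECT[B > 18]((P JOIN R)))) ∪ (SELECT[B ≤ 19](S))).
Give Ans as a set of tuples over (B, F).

Joining P and R on G yields {(c, 19, 18, 33), (k, 19, 40, 33)}.
Apply σ_{B > 18}; surviving tuples: {(k, 19, 40, 33)}
Projecting to C, B, F: {(k, 40, 33)}
Apply σ_{B ≤ 19}; surviving tuples: {(a, 5, 24), (c, 8, 19), (w, 19, 2)}
Set union of the two operands is {(a, 5, 24), (c, 8, 19), (k, 40, 33), (w, 19, 2)}.
Projecting to B, F: {(19, 2), (40, 33), (5, 24), (8, 19)}

{(19, 2), (40, 33), (5, 24), (8, 19)}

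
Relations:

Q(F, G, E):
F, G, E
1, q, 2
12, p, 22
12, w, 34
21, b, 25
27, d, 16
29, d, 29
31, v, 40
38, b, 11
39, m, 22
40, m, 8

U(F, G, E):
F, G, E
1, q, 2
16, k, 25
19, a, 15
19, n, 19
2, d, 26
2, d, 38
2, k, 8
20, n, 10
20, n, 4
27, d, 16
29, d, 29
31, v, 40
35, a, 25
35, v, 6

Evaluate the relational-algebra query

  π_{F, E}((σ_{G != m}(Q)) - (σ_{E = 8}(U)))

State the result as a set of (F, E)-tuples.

{(1, 2), (12, 22), (12, 34), (21, 25), (27, 16), (29, 29), (31, 40), (38, 11)}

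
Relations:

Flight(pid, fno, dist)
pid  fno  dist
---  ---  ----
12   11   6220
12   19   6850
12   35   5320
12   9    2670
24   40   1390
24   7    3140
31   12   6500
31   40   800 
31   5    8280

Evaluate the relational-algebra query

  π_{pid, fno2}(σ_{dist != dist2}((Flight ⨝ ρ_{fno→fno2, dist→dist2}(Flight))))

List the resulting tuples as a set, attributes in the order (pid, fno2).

ρ[fno→fno2, dist→dist2]: schema becomes (pid, fno2, dist2); tuples unchanged.
Natural join on pid: {(12, 11, 6220, 11, 6220), (12, 11, 6220, 19, 6850), (12, 11, 6220, 35, 5320), (12, 11, 6220, 9, 2670), (12, 19, 6850, 11, 6220), (12, 19, 6850, 19, 6850), (12, 19, 6850, 35, 5320), (12, 19, 6850, 9, 2670), (12, 35, 5320, 11, 6220), (12, 35, 5320, 19, 6850), (12, 35, 5320, 35, 5320), (12, 35, 5320, 9, 2670), (12, 9, 2670, 11, 6220), (12, 9, 2670, 19, 6850), (12, 9, 2670, 35, 5320), (12, 9, 2670, 9, 2670), (24, 40, 1390, 40, 1390), (24, 40, 1390, 7, 3140), (24, 7, 3140, 40, 1390), (24, 7, 3140, 7, 3140), (31, 12, 6500, 12, 6500), (31, 12, 6500, 40, 800), (31, 12, 6500, 5, 8280), (31, 40, 800, 12, 6500), (31, 40, 800, 40, 800), (31, 40, 800, 5, 8280), (31, 5, 8280, 12, 6500), (31, 5, 8280, 40, 800), (31, 5, 8280, 5, 8280)}
Filtering on dist != dist2 leaves {(12, 11, 6220, 19, 6850), (12, 11, 6220, 35, 5320), (12, 11, 6220, 9, 2670), (12, 19, 6850, 11, 6220), (12, 19, 6850, 35, 5320), (12, 19, 6850, 9, 2670), (12, 35, 5320, 11, 6220), (12, 35, 5320, 19, 6850), (12, 35, 5320, 9, 2670), (12, 9, 2670, 11, 6220), (12, 9, 2670, 19, 6850), (12, 9, 2670, 35, 5320), (24, 40, 1390, 7, 3140), (24, 7, 3140, 40, 1390), (31, 12, 6500, 40, 800), (31, 12, 6500, 5, 8280), (31, 40, 800, 12, 6500), (31, 40, 800, 5, 8280), (31, 5, 8280, 12, 6500), (31, 5, 8280, 40, 800)}.
Keep only column(s) pid, fno2 (11 duplicate(s) eliminated): {(12, 11), (12, 19), (12, 35), (12, 9), (24, 40), (24, 7), (31, 12), (31, 40), (31, 5)}

{(12, 11), (12, 19), (12, 35), (12, 9), (24, 40), (24, 7), (31, 12), (31, 40), (31, 5)}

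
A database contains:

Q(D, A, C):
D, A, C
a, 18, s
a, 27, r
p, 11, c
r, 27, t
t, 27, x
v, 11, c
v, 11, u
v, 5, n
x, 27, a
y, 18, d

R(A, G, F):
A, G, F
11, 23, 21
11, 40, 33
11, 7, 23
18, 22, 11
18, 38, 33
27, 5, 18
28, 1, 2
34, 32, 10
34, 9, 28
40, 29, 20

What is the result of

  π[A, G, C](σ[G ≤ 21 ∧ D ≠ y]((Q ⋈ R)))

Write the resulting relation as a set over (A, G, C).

Natural join on A: {(a, 18, s, 22, 11), (a, 18, s, 38, 33), (a, 27, r, 5, 18), (p, 11, c, 23, 21), (p, 11, c, 40, 33), (p, 11, c, 7, 23), (r, 27, t, 5, 18), (t, 27, x, 5, 18), (v, 11, c, 23, 21), (v, 11, c, 40, 33), (v, 11, c, 7, 23), (v, 11, u, 23, 21), (v, 11, u, 40, 33), (v, 11, u, 7, 23), (x, 27, a, 5, 18), (y, 18, d, 22, 11), (y, 18, d, 38, 33)}
Filtering on G ≤ 21 ∧ D ≠ y leaves {(a, 27, r, 5, 18), (p, 11, c, 7, 23), (r, 27, t, 5, 18), (t, 27, x, 5, 18), (v, 11, c, 7, 23), (v, 11, u, 7, 23), (x, 27, a, 5, 18)}.
π_{A, G, C} gives {(11, 7, c), (11, 7, u), (27, 5, a), (27, 5, r), (27, 5, t), (27, 5, x)} (1 duplicate(s) eliminated).

{(11, 7, c), (11, 7, u), (27, 5, a), (27, 5, r), (27, 5, t), (27, 5, x)}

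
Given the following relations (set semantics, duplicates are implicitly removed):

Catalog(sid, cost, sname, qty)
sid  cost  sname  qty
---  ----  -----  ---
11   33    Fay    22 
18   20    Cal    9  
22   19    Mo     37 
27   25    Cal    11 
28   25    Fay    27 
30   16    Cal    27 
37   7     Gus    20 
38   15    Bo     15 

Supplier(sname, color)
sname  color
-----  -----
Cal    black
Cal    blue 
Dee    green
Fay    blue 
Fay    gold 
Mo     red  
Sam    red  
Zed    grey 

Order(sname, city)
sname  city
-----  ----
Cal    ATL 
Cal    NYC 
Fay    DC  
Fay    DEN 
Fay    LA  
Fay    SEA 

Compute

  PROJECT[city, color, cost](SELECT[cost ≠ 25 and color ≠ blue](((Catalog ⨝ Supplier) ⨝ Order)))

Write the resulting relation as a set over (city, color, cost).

{(ATL, black, 16), (ATL, black, 20), (DC, gold, 33), (DEN, gold, 33), (LA, gold, 33), (NYC, black, 16), (NYC, black, 20), (SEA, gold, 33)}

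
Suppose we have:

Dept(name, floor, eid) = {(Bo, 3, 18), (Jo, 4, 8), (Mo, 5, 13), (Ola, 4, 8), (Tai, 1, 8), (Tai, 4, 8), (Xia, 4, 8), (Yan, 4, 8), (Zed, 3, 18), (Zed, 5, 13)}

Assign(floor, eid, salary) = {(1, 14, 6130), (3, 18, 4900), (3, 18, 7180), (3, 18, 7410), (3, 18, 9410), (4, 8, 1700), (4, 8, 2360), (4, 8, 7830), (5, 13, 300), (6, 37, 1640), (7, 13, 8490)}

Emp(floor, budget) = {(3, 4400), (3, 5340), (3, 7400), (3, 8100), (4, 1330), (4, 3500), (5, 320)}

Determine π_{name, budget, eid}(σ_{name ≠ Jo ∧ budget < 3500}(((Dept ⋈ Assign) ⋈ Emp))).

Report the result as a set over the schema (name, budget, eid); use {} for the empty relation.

{(Mo, 320, 13), (Ola, 1330, 8), (Tai, 1330, 8), (Xia, 1330, 8), (Yan, 1330, 8), (Zed, 320, 13)}

Joining Dept and Assign on floor, eid yields {(Bo, 3, 18, 4900), (Bo, 3, 18, 7180), (Bo, 3, 18, 7410), (Bo, 3, 18, 9410), (Jo, 4, 8, 1700), (Jo, 4, 8, 2360), (Jo, 4, 8, 7830), (Mo, 5, 13, 300), (Ola, 4, 8, 1700), (Ola, 4, 8, 2360), (Ola, 4, 8, 7830), (Tai, 4, 8, 1700), (Tai, 4, 8, 2360), (Tai, 4, 8, 7830), (Xia, 4, 8, 1700), (Xia, 4, 8, 2360), (Xia, 4, 8, 7830), (Yan, 4, 8, 1700), (Yan, 4, 8, 2360), (Yan, 4, 8, 7830), (Zed, 3, 18, 4900), (Zed, 3, 18, 7180), (Zed, 3, 18, 7410), (Zed, 3, 18, 9410), (Zed, 5, 13, 300)}.
Joining (Dept ⋈ Assign) and Emp on floor yields {(Bo, 3, 18, 4900, 4400), (Bo, 3, 18, 4900, 5340), (Bo, 3, 18, 4900, 7400), (Bo, 3, 18, 4900, 8100), (Bo, 3, 18, 7180, 4400), (Bo, 3, 18, 7180, 5340), (Bo, 3, 18, 7180, 7400), (Bo, 3, 18, 7180, 8100), (Bo, 3, 18, 7410, 4400), (Bo, 3, 18, 7410, 5340), (Bo, 3, 18, 7410, 7400), (Bo, 3, 18, 7410, 8100), (Bo, 3, 18, 9410, 4400), (Bo, 3, 18, 9410, 5340), (Bo, 3, 18, 9410, 7400), (Bo, 3, 18, 9410, 8100), (Jo, 4, 8, 1700, 1330), (Jo, 4, 8, 1700, 3500), (Jo, 4, 8, 2360, 1330), (Jo, 4, 8, 2360, 3500), (Jo, 4, 8, 7830, 1330), (Jo, 4, 8, 7830, 3500), (Mo, 5, 13, 300, 320), (Ola, 4, 8, 1700, 1330), (Ola, 4, 8, 1700, 3500), (Ola, 4, 8, 2360, 1330), (Ola, 4, 8, 2360, 3500), (Ola, 4, 8, 7830, 1330), (Ola, 4, 8, 7830, 3500), (Tai, 4, 8, 1700, 1330), (Tai, 4, 8, 1700, 3500), (Tai, 4, 8, 2360, 1330), (Tai, 4, 8, 2360, 3500), (Tai, 4, 8, 7830, 1330), (Tai, 4, 8, 7830, 3500), (Xia, 4, 8, 1700, 1330), (Xia, 4, 8, 1700, 3500), (Xia, 4, 8, 2360, 1330), (Xia, 4, 8, 2360, 3500), (Xia, 4, 8, 7830, 1330), (Xia, 4, 8, 7830, 3500), (Yan, 4, 8, 1700, 1330), (Yan, 4, 8, 1700, 3500), (Yan, 4, 8, 2360, 1330), (Yan, 4, 8, 2360, 3500), (Yan, 4, 8, 7830, 1330), (Yan, 4, 8, 7830, 3500), (Zed, 3, 18, 4900, 4400), (Zed, 3, 18, 4900, 5340), (Zed, 3, 18, 4900, 7400), (Zed, 3, 18, 4900, 8100), (Zed, 3, 18, 7180, 4400), (Zed, 3, 18, 7180, 5340), (Zed, 3, 18, 7180, 7400), (Zed, 3, 18, 7180, 8100), (Zed, 3, 18, 7410, 4400), (Zed, 3, 18, 7410, 5340), (Zed, 3, 18, 7410, 7400), (Zed, 3, 18, 7410, 8100), (Zed, 3, 18, 9410, 4400), (Zed, 3, 18, 9410, 5340), (Zed, 3, 18, 9410, 7400), (Zed, 3, 18, 9410, 8100), (Zed, 5, 13, 300, 320)}.
Filtering on name ≠ Jo ∧ budget < 3500 leaves {(Mo, 5, 13, 300, 320), (Ola, 4, 8, 1700, 1330), (Ola, 4, 8, 2360, 1330), (Ola, 4, 8, 7830, 1330), (Tai, 4, 8, 1700, 1330), (Tai, 4, 8, 2360, 1330), (Tai, 4, 8, 7830, 1330), (Xia, 4, 8, 1700, 1330), (Xia, 4, 8, 2360, 1330), (Xia, 4, 8, 7830, 1330), (Yan, 4, 8, 1700, 1330), (Yan, 4, 8, 2360, 1330), (Yan, 4, 8, 7830, 1330), (Zed, 5, 13, 300, 320)}.
Keep only column(s) name, budget, eid (8 duplicate(s) eliminated): {(Mo, 320, 13), (Ola, 1330, 8), (Tai, 1330, 8), (Xia, 1330, 8), (Yan, 1330, 8), (Zed, 320, 13)}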